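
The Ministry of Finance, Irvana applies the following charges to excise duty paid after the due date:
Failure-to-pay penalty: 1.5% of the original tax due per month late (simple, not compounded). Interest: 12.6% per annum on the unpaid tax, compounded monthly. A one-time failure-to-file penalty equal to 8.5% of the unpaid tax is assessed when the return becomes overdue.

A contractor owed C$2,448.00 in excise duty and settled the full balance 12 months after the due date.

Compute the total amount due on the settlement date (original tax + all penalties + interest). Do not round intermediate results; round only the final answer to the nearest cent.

Failure-to-file penalty: 8.5% × C$2,448.00 = C$208.08
Failure-to-pay penalty: 12 × 1.5% × C$2,448.00 = C$440.64
Interest (12.6%/yr ÷ 12 = 1.05%/month): C$2,448.00 × ((1 + 0.0105)^12 − 1) = C$326.8993…
Total = C$2,448.00 + C$648.7200 + C$326.8993… = C$3,423.62

C$3,423.62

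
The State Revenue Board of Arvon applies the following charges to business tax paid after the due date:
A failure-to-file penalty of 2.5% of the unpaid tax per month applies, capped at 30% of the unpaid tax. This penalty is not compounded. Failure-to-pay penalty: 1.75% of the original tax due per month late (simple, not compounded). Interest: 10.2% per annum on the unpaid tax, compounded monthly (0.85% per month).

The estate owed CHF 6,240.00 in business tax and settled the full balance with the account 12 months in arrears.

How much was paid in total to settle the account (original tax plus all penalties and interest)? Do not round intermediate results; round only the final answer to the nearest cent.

CHF 10,089.49

Failure-to-file: 12 × 2.5% × CHF 6,240.00 = CHF 1,872.00, capped at 30% × CHF 6,240.00 = CHF 1,872.00
Failure-to-pay penalty = 1.75% × CHF 6,240.00 × 12 mo = CHF 1,310.40
Interest: CHF 6,240.00 × ((1 + 0.0085)^12 − 1) = CHF 6,240.00 × 0.1069062… = CHF 667.0949…
Total = CHF 6,240.00 + CHF 3,182.4000 + CHF 667.0949… = CHF 10,089.49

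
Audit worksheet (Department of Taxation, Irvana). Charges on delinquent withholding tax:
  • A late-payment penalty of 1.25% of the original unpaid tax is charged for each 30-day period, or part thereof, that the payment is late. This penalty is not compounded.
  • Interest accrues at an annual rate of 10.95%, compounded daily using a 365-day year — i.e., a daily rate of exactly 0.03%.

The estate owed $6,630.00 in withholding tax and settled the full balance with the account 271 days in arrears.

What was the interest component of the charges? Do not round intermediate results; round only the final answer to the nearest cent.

Interest: $6,630.00 × ((1 + 0.0003)^271 − 1) = $6,630.00 × 0.08468303… = $561.4485…

$561.45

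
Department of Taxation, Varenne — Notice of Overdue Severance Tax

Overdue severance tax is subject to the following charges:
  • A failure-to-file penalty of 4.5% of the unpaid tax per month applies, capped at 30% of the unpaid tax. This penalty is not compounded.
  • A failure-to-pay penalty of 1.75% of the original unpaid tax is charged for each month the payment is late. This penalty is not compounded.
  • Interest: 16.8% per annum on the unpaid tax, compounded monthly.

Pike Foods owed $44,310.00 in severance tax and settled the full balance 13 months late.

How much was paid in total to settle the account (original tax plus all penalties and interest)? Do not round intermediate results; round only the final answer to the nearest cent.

Failure-to-file: 13 × 4.5% × $44,310.00 = $25,921.35, capped at 30% × $44,310.00 = $13,293.00
Failure-to-pay penalty = 1.75% × $44,310.00 × 13 mo = $10,080.53…
Interest (16.8%/yr ÷ 12 = 1.4%/month): $44,310.00 × ((1 + 0.014)^13 − 1) = $8,777.8534…
Total = $44,310.00 + $23,373.5250 + $8,777.8534… = $76,461.38

$76,461.38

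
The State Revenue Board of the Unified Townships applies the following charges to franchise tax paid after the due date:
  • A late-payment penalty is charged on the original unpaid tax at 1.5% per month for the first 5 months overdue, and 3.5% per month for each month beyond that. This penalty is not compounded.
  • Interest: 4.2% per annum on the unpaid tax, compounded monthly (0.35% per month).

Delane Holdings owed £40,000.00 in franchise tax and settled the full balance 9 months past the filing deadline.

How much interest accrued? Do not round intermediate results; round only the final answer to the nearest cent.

Interest: £40,000.00 × ((1 + 0.0035)^9 − 1) = £40,000.00 × 0.0319446… = £1,277.7848…

£1,277.78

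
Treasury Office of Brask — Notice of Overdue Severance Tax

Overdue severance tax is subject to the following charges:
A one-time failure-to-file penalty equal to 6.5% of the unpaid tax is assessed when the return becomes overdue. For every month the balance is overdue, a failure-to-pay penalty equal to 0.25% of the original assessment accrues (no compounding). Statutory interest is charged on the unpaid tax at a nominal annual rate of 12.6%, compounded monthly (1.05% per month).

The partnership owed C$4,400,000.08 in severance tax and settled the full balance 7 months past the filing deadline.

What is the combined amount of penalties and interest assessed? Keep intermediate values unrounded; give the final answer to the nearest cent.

C$696,767.27

Failure-to-file penalty: 6.5% × C$4,400,000.08 = C$286,000.01…
Failure-to-pay penalty: 7 × 0.25% × C$4,400,000.08 = C$77,000.00…
Interest: C$4,400,000.08 × ((1 + 0.0105)^7 − 1) = C$4,400,000.08 × 0.0758562… = C$333,767.2640…
Penalties + interest = C$363,000.0066 + C$333,767.2640… = C$696,767.27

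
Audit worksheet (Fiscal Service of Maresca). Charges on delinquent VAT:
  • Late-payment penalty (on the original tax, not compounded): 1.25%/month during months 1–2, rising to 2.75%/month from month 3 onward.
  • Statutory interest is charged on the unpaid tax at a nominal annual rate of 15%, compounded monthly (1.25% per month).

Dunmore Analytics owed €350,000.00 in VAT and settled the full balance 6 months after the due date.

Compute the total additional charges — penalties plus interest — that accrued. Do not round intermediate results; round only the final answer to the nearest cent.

€74,334.11

Penalty, months 1–2: 2 × 1.25% × €350,000.00 = €8,750.00
Penalty, months 3–6: 4 × 2.75% × €350,000.00 = €38,500.00
Interest: €350,000.00 × ((1 + 0.0125)^6 − 1) = €350,000.00 × 0.0773832… = €27,084.1132…
Penalties + interest = €47,250.0000 + €27,084.1132… = €74,334.11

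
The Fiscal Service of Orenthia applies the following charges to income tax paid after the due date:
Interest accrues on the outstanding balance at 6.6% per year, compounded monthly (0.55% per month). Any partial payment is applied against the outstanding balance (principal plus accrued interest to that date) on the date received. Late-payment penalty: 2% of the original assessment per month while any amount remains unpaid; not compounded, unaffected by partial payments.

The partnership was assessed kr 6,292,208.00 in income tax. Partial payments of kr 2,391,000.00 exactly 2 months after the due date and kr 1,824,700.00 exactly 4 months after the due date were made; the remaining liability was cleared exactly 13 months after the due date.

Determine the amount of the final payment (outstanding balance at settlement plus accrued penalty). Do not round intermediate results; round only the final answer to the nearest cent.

kr 3,936,489.63

Balance at month 2: kr 6,292,208.0000 × (1 + 0.0055)^2 = kr 6,361,612.6273…
After kr 2,391,000.00 payment: kr 6,361,612.6273… − kr 2,391,000.00 = kr 3,970,612.6273…
Balance at month 4: kr 3,970,612.6273… × (1 + 0.0055)^2 = kr 4,014,409.4772…
After kr 1,824,700.00 payment: kr 4,014,409.4772… − kr 1,824,700.00 = kr 2,189,709.4772…
Balance at month 13: kr 2,189,709.4772… × (1 + 0.0055)^9 = kr 2,300,515.5461…
Penalty: 13 × 2% × kr 6,292,208.00 = kr 1,635,974.08
Final settlement = outstanding balance + penalty = kr 2,300,515.5461… + kr 1,635,974.08 = kr 3,936,489.63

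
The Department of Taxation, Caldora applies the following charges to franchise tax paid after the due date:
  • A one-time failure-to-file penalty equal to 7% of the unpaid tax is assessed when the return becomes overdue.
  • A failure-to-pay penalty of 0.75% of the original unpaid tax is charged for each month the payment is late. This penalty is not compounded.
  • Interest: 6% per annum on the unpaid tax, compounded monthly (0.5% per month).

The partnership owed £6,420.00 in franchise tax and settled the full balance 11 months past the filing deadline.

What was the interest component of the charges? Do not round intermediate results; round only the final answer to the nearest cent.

£362.06

Interest: £6,420.00 × ((1 + 0.005)^11 − 1) = £6,420.00 × 0.0563958… = £362.0612…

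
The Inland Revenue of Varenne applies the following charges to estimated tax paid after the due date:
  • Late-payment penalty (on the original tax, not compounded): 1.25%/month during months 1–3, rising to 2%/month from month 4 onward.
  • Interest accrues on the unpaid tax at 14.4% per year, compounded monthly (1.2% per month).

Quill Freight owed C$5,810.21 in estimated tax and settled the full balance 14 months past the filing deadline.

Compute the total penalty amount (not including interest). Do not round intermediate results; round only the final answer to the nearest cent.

C$1,496.13

Penalty, months 1–3: 3 × 1.25% × C$5,810.21 = C$217.88…
Penalty, months 4–14: 11 × 2% × C$5,810.21 = C$1,278.25…
Total penalty = C$217.88… + C$1,278.25… = C$1,496.13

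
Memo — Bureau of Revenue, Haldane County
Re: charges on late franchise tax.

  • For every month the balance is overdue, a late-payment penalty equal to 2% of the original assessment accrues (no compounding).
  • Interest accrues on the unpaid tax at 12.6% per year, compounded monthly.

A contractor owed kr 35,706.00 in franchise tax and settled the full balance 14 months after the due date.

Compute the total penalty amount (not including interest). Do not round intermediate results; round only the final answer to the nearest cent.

Late-payment penalty: 14 × 2% × kr 35,706.00 = kr 9,997.68

kr 9,997.68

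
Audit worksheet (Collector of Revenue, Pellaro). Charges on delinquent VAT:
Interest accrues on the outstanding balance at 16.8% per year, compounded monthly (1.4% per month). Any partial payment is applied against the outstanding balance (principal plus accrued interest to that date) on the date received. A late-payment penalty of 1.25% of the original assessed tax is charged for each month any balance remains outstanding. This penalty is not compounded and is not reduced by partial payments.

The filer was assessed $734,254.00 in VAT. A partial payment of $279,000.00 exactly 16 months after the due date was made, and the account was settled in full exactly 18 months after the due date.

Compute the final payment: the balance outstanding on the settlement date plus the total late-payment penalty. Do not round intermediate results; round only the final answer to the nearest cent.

$821,379.16

Balance at month 16: $734,254.0000 × (1 + 0.014)^16 = $917,177.9412…
After $279,000.00 payment: $917,177.9412… − $279,000.00 = $638,177.9412…
Balance at month 18: $638,177.9412… × (1 + 0.014)^2 = $656,172.0064…
Penalty: 18 × 1.25% × $734,254.00 = $165,207.15
Final settlement = outstanding balance + penalty = $656,172.0064… + $165,207.15 = $821,379.16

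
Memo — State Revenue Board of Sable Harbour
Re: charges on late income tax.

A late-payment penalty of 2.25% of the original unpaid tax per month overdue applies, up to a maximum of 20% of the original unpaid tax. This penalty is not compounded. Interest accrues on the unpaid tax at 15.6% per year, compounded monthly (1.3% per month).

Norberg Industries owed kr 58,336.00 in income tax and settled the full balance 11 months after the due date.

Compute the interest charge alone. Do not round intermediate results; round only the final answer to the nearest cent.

Interest: kr 58,336.00 × ((1 + 0.013)^11 − 1) = kr 58,336.00 × 0.1526671… = kr 8,905.9882…

kr 8,905.99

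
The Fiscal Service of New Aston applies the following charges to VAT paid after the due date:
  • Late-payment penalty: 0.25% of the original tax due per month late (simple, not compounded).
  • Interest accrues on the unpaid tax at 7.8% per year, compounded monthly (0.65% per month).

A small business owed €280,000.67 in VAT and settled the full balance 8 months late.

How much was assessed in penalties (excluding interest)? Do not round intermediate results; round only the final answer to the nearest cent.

€5,600.01

Late-payment penalty = 0.25% × €280,000.67 × 8 mo = €5,600.01…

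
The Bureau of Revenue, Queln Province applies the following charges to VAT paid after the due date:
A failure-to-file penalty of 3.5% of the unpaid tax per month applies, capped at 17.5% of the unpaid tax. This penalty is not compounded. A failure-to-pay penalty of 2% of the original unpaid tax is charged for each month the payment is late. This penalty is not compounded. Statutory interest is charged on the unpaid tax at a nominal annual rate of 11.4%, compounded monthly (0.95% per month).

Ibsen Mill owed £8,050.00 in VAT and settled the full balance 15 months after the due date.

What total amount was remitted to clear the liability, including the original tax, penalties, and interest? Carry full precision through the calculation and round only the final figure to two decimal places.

Failure-to-file: 15 × 3.5% × £8,050.00 = £4,226.25, capped at 17.5% × £8,050.00 = £1,408.75
Failure-to-pay penalty: 15 × 2% × £8,050.00 = £2,415.00
Interest: £8,050.00 × ((1 + 0.0095)^15 − 1) = £8,050.00 × 0.1523777… = £1,226.6406…
Total = £8,050.00 + £3,823.7500 + £1,226.6406… = £13,100.39

£13,100.39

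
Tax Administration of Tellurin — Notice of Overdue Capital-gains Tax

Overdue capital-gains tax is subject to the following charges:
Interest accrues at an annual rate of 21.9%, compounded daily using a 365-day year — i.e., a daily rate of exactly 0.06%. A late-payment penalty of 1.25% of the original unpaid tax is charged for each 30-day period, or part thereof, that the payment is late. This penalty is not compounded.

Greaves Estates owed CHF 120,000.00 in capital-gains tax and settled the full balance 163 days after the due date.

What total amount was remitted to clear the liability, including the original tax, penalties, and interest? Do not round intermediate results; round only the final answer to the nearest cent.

CHF 141,325.18

Penalty periods: ⌈163/30⌉ = 6; penalty = 6 × 1.25% × CHF 120,000.00 = CHF 9,000.00
Interest: CHF 120,000.00 × ((1 + 0.0006)^163 − 1) = CHF 120,000.00 × 0.10270987… = CHF 12,325.1848…
Total = CHF 120,000.00 + CHF 9,000.0000 + CHF 12,325.1848… = CHF 141,325.18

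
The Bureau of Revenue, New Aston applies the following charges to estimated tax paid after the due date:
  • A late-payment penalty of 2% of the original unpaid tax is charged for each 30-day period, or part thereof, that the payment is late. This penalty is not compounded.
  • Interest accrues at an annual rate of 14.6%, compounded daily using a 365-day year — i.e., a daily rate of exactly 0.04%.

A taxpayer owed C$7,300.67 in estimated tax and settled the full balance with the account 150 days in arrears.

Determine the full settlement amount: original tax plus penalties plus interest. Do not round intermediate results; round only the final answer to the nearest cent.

C$8,482.09

Penalty periods: ⌈150/30⌉ = 5; penalty = 5 × 2% × C$7,300.67 = C$730.07…
Interest: C$7,300.67 × ((1 + 0.0004)^150 − 1) = C$7,300.67 × 0.06182381… = C$451.3552…
Total = C$7,300.67 + C$730.0670 + C$451.3552… = C$8,482.09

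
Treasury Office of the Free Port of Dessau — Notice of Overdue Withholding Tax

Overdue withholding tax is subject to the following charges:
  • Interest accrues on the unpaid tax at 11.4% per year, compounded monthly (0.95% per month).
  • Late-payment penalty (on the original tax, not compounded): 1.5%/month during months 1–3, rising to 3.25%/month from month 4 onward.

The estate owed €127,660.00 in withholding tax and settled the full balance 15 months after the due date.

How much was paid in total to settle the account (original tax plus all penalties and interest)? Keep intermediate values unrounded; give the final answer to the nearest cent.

€202,644.64

Penalty, months 1–3: 3 × 1.5% × €127,660.00 = €5,744.70
Penalty, months 4–15: 12 × 3.25% × €127,660.00 = €49,787.40
Interest: €127,660.00 × ((1 + 0.0095)^15 − 1) = €127,660.00 × 0.1523777… = €19,452.5384…
Total = €127,660.00 + €55,532.1000 + €19,452.5384… = €202,644.64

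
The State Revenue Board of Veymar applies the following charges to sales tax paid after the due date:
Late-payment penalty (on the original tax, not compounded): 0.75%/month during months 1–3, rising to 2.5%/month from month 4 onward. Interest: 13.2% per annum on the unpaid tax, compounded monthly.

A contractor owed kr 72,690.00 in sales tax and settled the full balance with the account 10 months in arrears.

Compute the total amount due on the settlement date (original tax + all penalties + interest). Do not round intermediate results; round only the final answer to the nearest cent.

Penalty, months 1–3: 3 × 0.75% × kr 72,690.00 = kr 1,635.53…
Penalty, months 4–10: 7 × 2.5% × kr 72,690.00 = kr 12,720.75
Interest (13.2%/yr ÷ 12 = 1.1%/month): kr 72,690.00 × ((1 + 0.011)^10 − 1) = kr 8,403.5336…
Total = kr 72,690.00 + kr 14,356.2750 + kr 8,403.5336… = kr 95,449.81

kr 95,449.81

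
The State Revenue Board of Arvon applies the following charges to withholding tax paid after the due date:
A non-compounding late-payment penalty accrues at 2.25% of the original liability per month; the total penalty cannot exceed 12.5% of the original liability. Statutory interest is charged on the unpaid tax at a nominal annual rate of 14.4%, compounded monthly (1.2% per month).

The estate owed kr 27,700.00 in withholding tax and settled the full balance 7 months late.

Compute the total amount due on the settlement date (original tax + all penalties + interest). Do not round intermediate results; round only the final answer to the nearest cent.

kr 33,574.76

Penalty (uncapped): 7 × 2.25% × kr 27,700.00 = kr 4,362.75; cap = 12.5% × kr 27,700.00 = kr 3,462.50 → penalty = kr 3,462.50
Interest: kr 27,700.00 × ((1 + 0.012)^7 − 1) = kr 27,700.00 × 0.0870852… = kr 2,412.2603…
Total = kr 27,700.00 + kr 3,462.5000 + kr 2,412.2603… = kr 33,574.76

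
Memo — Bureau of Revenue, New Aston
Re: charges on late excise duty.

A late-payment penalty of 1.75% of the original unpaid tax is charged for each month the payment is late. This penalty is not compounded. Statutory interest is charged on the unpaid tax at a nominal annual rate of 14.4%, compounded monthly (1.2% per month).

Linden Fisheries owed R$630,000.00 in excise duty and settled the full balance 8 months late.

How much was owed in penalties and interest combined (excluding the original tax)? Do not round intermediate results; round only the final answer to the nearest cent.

R$151,282.05

Late-payment penalty: 8 × 1.75% × R$630,000.00 = R$88,200.00
Interest: R$630,000.00 × ((1 + 0.012)^8 − 1) = R$630,000.00 × 0.1001302… = R$63,082.0471…
Penalties + interest = R$88,200.0000 + R$63,082.0471… = R$151,282.05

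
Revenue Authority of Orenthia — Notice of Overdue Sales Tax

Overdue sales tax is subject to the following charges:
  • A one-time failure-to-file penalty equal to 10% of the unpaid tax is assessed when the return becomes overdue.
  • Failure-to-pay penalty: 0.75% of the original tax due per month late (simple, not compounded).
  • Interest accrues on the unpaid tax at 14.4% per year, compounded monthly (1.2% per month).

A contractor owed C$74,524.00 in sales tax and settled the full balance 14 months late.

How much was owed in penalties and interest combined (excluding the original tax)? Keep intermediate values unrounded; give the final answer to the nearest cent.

Failure-to-file penalty: 10% × C$74,524.00 = C$7,452.40
Failure-to-pay penalty: 14 × 0.75% × C$74,524.00 = C$7,825.02
Interest: C$74,524.00 × ((1 + 0.012)^14 − 1) = C$74,524.00 × 0.1817543… = C$13,545.0542…
Penalties + interest = C$15,277.4200 + C$13,545.0542… = C$28,822.47

C$28,822.47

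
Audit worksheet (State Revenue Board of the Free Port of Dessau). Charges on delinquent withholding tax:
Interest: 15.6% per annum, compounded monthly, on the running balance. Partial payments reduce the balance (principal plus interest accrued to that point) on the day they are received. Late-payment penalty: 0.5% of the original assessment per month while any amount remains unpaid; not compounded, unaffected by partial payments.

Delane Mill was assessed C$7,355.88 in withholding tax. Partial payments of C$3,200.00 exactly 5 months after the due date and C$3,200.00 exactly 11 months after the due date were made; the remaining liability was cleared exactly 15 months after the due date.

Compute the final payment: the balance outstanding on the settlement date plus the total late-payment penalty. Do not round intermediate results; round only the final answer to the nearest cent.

Monthly rate = 15.6% ÷ 12 = 1.3%
Balance at month 5: C$7,355.8800 × (1 + 0.013)^5 = C$7,846.6063…
After C$3,200.00 payment: C$7,846.6063… − C$3,200.00 = C$4,646.6063…
Balance at month 11: C$4,646.6063… × (1 + 0.013)^6 = C$5,021.0269…
After C$3,200.00 payment: C$5,021.0269… − C$3,200.00 = C$1,821.0269…
Balance at month 15: C$1,821.0269… × (1 + 0.013)^4 = C$1,917.5829…
Penalty: 15 × 0.5% × C$7,355.88 = C$551.69…
Final settlement = outstanding balance + penalty = C$1,917.5829… + C$551.69… = C$2,469.27

C$2,469.27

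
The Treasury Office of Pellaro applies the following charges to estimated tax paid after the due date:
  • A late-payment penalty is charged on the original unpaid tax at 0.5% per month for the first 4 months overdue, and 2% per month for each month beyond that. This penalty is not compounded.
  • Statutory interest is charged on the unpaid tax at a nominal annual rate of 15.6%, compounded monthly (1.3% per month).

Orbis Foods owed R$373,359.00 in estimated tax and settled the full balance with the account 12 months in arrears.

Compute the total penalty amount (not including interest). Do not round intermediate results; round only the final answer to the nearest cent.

R$67,204.62

Penalty, months 1–4: 4 × 0.5% × R$373,359.00 = R$7,467.18
Penalty, months 5–12: 8 × 2% × R$373,359.00 = R$59,737.44
Total penalty = R$7,467.18 + R$59,737.44 = R$67,204.62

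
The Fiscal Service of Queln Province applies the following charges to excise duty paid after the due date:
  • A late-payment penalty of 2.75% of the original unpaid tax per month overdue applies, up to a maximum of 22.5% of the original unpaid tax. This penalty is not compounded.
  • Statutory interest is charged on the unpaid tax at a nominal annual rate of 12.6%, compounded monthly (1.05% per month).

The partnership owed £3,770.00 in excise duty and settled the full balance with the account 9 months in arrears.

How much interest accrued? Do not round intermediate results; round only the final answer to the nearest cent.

£371.60

Interest: £3,770.00 × ((1 + 0.0105)^9 − 1) = £3,770.00 × 0.0985678… = £371.6006…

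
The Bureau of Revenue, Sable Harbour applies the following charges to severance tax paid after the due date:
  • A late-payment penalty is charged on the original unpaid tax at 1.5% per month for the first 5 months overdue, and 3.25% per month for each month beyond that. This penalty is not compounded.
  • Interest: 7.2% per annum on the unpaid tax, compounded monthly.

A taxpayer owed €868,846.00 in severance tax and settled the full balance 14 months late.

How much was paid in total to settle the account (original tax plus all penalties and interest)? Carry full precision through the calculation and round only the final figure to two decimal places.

€1,264,045.76

Penalty, months 1–5: 5 × 1.5% × €868,846.00 = €65,163.45
Penalty, months 6–14: 9 × 3.25% × €868,846.00 = €254,137.46…
Interest (7.2%/yr ÷ 12 = 0.6%/month): €868,846.00 × ((1 + 0.006)^14 − 1) = €75,898.8564…
Total = €868,846.00 + €319,300.9050 + €75,898.8564… = €1,264,045.76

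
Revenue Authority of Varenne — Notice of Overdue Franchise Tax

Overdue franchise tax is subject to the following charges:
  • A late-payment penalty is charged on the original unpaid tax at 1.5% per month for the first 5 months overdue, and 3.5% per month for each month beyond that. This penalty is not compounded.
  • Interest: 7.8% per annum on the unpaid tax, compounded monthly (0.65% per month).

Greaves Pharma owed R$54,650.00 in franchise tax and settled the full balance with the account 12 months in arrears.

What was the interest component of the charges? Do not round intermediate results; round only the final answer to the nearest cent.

Interest: R$54,650.00 × ((1 + 0.0065)^12 − 1) = R$54,650.00 × 0.0808498… = R$4,418.4421…

R$4,418.44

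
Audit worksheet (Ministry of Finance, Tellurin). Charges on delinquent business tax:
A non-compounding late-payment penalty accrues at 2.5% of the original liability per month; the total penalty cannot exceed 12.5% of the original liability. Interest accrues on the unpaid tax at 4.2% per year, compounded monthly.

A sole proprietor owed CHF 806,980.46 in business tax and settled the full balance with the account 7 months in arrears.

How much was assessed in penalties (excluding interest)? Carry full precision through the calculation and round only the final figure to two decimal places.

Penalty (uncapped): 7 × 2.5% × CHF 806,980.46 = CHF 141,221.58…; cap = 12.5% × CHF 806,980.46 = CHF 100,872.56… → penalty = CHF 100,872.56…

CHF 100,872.56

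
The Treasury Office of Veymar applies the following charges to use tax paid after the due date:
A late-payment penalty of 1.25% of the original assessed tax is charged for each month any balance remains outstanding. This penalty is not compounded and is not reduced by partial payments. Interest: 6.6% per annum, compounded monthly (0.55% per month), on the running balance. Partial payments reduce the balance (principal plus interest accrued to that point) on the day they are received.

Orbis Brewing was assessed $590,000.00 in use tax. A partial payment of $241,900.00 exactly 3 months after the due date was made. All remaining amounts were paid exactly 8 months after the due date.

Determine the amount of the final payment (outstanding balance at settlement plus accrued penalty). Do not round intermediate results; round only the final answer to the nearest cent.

$426,839.44

Balance at month 3: $590,000.0000 × (1 + 0.0055)^3 = $599,788.6407…
After $241,900.00 payment: $599,788.6407… − $241,900.00 = $357,888.6407…
Balance at month 8: $357,888.6407… × (1 + 0.0055)^5 = $367,839.4367…
Penalty: 8 × 1.25% × $590,000.00 = $59,000.00
Final settlement = outstanding balance + penalty = $367,839.4367… + $59,000.00 = $426,839.44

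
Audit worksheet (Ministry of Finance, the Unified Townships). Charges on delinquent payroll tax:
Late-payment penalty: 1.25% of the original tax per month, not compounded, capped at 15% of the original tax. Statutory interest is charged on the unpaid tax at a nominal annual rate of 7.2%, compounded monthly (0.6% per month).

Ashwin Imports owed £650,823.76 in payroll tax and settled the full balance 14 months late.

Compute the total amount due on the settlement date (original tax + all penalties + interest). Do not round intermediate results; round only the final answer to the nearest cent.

£805,300.64

Penalty (uncapped): 14 × 1.25% × £650,823.76 = £113,894.16…; cap = 15% × £650,823.76 = £97,623.56… → penalty = £97,623.56…
Interest: £650,823.76 × ((1 + 0.006)^14 − 1) = £650,823.76 × 0.0873559… = £56,853.3194…
Total = £650,823.76 + £97,623.5640 + £56,853.3194… = £805,300.64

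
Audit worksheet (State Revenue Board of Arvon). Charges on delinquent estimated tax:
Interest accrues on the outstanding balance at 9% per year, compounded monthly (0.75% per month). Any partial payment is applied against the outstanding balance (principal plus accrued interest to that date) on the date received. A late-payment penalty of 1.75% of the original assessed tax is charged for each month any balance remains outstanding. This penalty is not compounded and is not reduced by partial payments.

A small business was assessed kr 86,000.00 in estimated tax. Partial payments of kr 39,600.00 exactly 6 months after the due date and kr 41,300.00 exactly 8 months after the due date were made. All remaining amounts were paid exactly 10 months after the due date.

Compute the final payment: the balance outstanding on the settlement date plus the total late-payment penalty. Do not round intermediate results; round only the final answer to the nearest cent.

Balance at month 6: kr 86,000.0000 × (1 + 0.0075)^6 = kr 89,943.2922…
After kr 39,600.00 payment: kr 89,943.2922… − kr 39,600.00 = kr 50,343.2922…
Balance at month 8: kr 50,343.2922… × (1 + 0.0075)^2 = kr 51,101.2734…
After kr 41,300.00 payment: kr 51,101.2734… − kr 41,300.00 = kr 9,801.2734…
Balance at month 10: kr 9,801.2734… × (1 + 0.0075)^2 = kr 9,948.8438…
Penalty: 10 × 1.75% × kr 86,000.00 = kr 15,050.00
Final settlement = outstanding balance + penalty = kr 9,948.8438… + kr 15,050.00 = kr 24,998.84

kr 24,998.84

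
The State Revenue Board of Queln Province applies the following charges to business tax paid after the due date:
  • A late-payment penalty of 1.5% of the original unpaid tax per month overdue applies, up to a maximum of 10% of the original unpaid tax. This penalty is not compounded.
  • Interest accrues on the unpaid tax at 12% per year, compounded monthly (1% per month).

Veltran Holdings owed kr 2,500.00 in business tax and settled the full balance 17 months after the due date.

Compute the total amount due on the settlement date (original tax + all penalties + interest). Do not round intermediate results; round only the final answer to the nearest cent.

kr 3,210.76

Penalty (uncapped): 17 × 1.5% × kr 2,500.00 = kr 637.50; cap = 10% × kr 2,500.00 = kr 250.00 → penalty = kr 250.00
Interest: kr 2,500.00 × ((1 + 0.01)^17 − 1) = kr 2,500.00 × 0.1843044… = kr 460.7611…
Total = kr 2,500.00 + kr 250.0000 + kr 460.7611… = kr 3,210.76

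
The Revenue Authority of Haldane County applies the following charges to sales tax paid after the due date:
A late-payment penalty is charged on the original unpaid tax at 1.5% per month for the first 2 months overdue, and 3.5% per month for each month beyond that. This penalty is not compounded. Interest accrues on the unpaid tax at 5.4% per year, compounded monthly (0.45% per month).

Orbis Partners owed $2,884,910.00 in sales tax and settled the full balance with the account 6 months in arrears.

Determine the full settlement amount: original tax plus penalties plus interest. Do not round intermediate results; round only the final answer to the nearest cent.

$3,454,118.84

Penalty, months 1–2: 2 × 1.5% × $2,884,910.00 = $86,547.30
Penalty, months 3–6: 4 × 3.5% × $2,884,910.00 = $403,887.40
Interest: $2,884,910.00 × ((1 + 0.0045)^6 − 1) = $2,884,910.00 × 0.0273056… = $78,774.1369…
Total = $2,884,910.00 + $490,434.7000 + $78,774.1369… = $3,454,118.84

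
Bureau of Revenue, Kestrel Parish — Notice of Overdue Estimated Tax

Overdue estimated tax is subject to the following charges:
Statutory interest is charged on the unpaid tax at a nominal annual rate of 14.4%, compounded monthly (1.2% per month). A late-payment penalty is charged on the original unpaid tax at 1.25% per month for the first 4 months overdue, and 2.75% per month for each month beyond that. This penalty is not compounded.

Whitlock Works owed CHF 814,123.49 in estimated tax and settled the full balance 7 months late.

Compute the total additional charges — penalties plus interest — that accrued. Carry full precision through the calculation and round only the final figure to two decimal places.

CHF 178,769.48

Penalty, months 1–4: 4 × 1.25% × CHF 814,123.49 = CHF 40,706.17…
Penalty, months 5–7: 3 × 2.75% × CHF 814,123.49 = CHF 67,165.19…
Interest: CHF 814,123.49 × ((1 + 0.012)^7 − 1) = CHF 814,123.49 × 0.0870852… = CHF 70,898.1159…
Penalties + interest = CHF 107,871.3624… + CHF 70,898.1159… = CHF 178,769.48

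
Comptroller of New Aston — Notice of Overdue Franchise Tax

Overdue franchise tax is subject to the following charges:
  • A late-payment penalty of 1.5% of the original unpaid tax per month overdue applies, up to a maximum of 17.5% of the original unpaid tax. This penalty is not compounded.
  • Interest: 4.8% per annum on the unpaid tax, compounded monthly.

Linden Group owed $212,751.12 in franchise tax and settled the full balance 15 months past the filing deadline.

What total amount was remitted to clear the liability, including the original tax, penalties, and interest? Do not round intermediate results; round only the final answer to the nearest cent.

$263,111.33

Penalty (uncapped): 15 × 1.5% × $212,751.12 = $47,869.00…; cap = 17.5% × $212,751.12 = $37,231.45… → penalty = $37,231.45…
Interest (4.8%/yr ÷ 12 = 0.4%/month): $212,751.12 × ((1 + 0.004)^15 − 1) = $13,128.7594…
Total = $212,751.12 + $37,231.4460 + $13,128.7594… = $263,111.33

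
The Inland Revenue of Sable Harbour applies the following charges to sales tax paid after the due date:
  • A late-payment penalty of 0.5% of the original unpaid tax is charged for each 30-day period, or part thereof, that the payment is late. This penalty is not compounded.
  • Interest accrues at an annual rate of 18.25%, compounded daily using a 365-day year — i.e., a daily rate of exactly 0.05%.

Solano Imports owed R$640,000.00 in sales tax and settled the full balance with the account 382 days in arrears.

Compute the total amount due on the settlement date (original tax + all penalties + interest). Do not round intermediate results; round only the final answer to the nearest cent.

Penalty periods: ⌈382/30⌉ = 13; penalty = 13 × 0.5% × R$640,000.00 = R$41,600.00
Interest: R$640,000.00 × ((1 + 0.0005)^382 − 1) = R$640,000.00 × 0.21040167… = R$134,657.0709…
Total = R$640,000.00 + R$41,600.0000 + R$134,657.0709… = R$816,257.07

R$816,257.07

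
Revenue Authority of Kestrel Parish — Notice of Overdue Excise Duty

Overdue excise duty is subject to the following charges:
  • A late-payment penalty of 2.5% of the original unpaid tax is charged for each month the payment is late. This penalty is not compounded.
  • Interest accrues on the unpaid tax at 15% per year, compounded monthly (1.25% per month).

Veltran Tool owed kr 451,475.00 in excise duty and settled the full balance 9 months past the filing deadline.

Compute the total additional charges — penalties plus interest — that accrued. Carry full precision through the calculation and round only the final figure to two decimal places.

kr 154,987.84

Late-payment penalty: 9 × 2.5% × kr 451,475.00 = kr 101,581.88…
Interest: kr 451,475.00 × ((1 + 0.0125)^9 − 1) = kr 451,475.00 × 0.1182922… = kr 53,405.9608…
Penalties + interest = kr 101,581.8750 + kr 53,405.9608… = kr 154,987.84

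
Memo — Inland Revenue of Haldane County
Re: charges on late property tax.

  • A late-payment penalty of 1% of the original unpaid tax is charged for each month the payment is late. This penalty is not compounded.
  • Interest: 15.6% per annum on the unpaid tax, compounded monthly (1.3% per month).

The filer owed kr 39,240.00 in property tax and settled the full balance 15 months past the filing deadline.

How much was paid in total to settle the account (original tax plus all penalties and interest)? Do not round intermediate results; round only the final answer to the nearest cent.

kr 53,514.91

Late-payment penalty = 1% × kr 39,240.00 × 15 mo = kr 5,886.00
Interest: kr 39,240.00 × ((1 + 0.013)^15 − 1) = kr 39,240.00 × 0.2137848… = kr 8,388.9140…
Total = kr 39,240.00 + kr 5,886.0000 + kr 8,388.9140… = kr 53,514.91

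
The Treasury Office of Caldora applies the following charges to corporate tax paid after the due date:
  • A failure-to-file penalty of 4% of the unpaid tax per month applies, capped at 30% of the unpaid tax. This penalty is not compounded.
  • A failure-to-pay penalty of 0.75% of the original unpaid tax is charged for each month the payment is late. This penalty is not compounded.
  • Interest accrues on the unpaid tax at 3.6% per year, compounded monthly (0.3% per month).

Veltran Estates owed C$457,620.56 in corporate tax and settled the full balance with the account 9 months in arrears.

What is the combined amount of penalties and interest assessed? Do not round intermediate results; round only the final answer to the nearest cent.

Failure-to-file: 9 × 4% × C$457,620.56 = C$164,743.40…, capped at 30% × C$457,620.56 = C$137,286.17…
Failure-to-pay penalty = 0.75% × C$457,620.56 × 9 mo = C$30,889.39…
Interest: C$457,620.56 × ((1 + 0.003)^9 − 1) = C$457,620.56 × 0.0273263… = C$12,505.0667…
Penalties + interest = C$168,175.5558 + C$12,505.0667… = C$180,680.62

C$180,680.62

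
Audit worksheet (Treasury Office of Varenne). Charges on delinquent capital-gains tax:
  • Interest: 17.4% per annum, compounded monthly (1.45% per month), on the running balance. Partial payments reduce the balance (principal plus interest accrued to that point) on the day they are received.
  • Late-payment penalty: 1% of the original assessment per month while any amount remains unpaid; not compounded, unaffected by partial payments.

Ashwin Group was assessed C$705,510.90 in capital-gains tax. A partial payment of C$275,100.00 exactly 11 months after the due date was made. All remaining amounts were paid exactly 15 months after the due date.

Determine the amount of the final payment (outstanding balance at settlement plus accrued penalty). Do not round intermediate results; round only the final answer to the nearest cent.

C$689,977.58

Balance at month 11: C$705,510.9000 × (1 + 0.0145)^11 = C$826,563.6323…
After C$275,100.00 payment: C$826,563.6323… − C$275,100.00 = C$551,463.6323…
Balance at month 15: C$551,463.6323… × (1 + 0.0145)^4 = C$584,150.9435…
Penalty: 15 × 1% × C$705,510.90 = C$105,826.64…
Final settlement = outstanding balance + penalty = C$584,150.9435… + C$105,826.64… = C$689,977.58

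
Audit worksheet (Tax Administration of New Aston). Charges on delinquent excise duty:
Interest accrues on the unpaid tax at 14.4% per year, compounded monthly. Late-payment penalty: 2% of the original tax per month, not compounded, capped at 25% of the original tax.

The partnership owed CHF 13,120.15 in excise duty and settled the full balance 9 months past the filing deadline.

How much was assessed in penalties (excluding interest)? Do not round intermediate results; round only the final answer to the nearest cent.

CHF 2,361.63

Penalty: 9 × 2% × CHF 13,120.15 = CHF 2,361.63… (below the 25% cap of CHF 3,280.04…)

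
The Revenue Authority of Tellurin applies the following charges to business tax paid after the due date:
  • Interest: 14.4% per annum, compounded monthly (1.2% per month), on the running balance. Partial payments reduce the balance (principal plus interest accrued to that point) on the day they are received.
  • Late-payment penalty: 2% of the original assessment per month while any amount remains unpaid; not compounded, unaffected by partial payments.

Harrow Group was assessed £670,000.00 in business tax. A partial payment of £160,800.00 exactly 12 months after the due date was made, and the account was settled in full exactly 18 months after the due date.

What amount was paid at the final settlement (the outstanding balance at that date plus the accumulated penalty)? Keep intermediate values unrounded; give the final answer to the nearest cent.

Balance at month 12: £670,000.0000 × (1 + 0.012)^12 = £773,109.3982…
After £160,800.00 payment: £773,109.3982… − £160,800.00 = £612,309.3982…
Balance at month 18: £612,309.3982… × (1 + 0.012)^6 = £657,739.6160…
Penalty: 18 × 2% × £670,000.00 = £241,200.00
Final settlement = outstanding balance + penalty = £657,739.6160… + £241,200.00 = £898,939.62

£898,939.62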